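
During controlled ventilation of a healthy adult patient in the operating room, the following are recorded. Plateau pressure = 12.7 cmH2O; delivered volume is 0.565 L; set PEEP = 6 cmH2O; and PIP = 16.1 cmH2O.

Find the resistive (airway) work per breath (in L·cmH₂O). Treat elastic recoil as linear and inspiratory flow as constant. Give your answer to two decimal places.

With constant inspiratory flow the resistive pressure is constant at PIP − Pplat = 16.1 − 12.7 = 3.4 cmH2O, so resistive work = 3.4 × 0.565 = 1.921 L·cmH2O.

1.92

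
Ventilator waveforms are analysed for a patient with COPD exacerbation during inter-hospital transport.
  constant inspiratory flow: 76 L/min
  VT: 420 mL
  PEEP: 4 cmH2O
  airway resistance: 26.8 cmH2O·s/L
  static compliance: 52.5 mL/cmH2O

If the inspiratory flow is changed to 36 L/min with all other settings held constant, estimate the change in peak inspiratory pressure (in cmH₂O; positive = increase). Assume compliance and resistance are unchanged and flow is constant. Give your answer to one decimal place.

Flow: 76 L/min ÷ 60 = 1.2667 L/s.
New flow: 36 L/min ÷ 60 = 0.6 L/s.
PIP = Vt/C + R·V̇ + PEEP (constant-flow equation of motion).
Only the resistive term changes: ΔPIP = R × ΔV̇ = 26.8 × (0.6 − 1.2667) = 26.8 × -0.6667 = -17.868 cmH2O.

-17.9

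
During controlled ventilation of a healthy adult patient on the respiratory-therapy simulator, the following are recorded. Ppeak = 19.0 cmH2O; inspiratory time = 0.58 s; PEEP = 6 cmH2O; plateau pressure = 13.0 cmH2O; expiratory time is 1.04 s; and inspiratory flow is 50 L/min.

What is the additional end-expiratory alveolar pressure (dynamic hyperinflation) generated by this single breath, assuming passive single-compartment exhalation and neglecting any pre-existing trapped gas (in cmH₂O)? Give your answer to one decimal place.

0.9

Flow: 50 L/min ÷ 60 = 0.8333 L/s.
Vt = flow × Ti = 0.8333 L/s × 0.58 s × 1000 mL/L = 483.31 mL.
R = (PIP − Pplat)/V̇ = (19.0 − 13.0) / 0.8333 = 6.0/0.8333 = 7.2 cmH2O·s/L.
C = Vt/(Pplat − PEEP) = 483.31 / (13.0 − 6) = 483.31/7.0 = 69.044 mL/cmH2O.
τ = R × C = 7.2 × 0.06904 L/cmH2O = 0.4971 s.
Fraction remaining = e^(−Te/τ) = e^(−1.04/0.4971) = 0.1234; trapped volume = 483.31 × 0.1234 = 59.64 mL.
Additional alveolar pressure from trapping ≈ V_trapped / C = 59.64 / 69.044 = 0.8638 cmH2O.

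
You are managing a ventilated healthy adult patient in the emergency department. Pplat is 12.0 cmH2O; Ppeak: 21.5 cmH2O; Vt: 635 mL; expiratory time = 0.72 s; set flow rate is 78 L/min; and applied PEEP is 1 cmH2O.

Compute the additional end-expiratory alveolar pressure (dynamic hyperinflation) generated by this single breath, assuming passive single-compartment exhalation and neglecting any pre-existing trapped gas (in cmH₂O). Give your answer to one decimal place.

Flow: 78 L/min ÷ 60 = 1.3 L/s.
R = (PIP − Pplat)/V̇ = (21.5 − 12.0) / 1.3 = 9.5/1.3 = 7.308 cmH2O·s/L.
C = Vt/(Pplat − PEEP) = 635.0 / (12.0 − 1) = 635.0/11.0 = 57.727 mL/cmH2O.
τ = R × C = 7.308 × 0.05773 L/cmH2O = 0.4219 s.
Fraction remaining = e^(−Te/τ) = e^(−0.72/0.4219) = 0.1815; trapped volume = 635.0 × 0.1815 = 115.25 mL.
Additional alveolar pressure from trapping ≈ V_trapped / C = 115.25 / 57.727 = 1.996 cmH2O.

2.0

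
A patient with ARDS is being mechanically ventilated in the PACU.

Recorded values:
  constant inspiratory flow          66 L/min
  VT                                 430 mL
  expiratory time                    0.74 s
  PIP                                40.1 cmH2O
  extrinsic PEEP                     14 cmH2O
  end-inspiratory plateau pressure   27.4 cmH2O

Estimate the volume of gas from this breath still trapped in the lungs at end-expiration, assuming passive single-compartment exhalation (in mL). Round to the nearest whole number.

Flow: 66 L/min ÷ 60 = 1.1 L/s.
R = (PIP − Pplat)/V̇ = (40.1 − 27.4) / 1.1 = 12.7/1.1 = 11.545 cmH2O·s/L.
C = Vt/(Pplat − PEEP) = 430.0 / (27.4 − 14) = 430.0/13.4 = 32.09 mL/cmH2O.
τ = R × C = 11.545 × 0.03209 L/cmH2O = 0.3705 s.
Fraction remaining = e^(−Te/τ) = e^(−0.74/0.3705) = 0.1357.
Trapped volume = 430.0 × 0.1357 = 58.351 mL.

58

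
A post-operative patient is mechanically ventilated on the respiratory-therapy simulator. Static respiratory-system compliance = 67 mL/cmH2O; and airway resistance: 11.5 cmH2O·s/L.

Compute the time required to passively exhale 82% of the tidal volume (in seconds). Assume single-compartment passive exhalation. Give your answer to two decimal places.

1.32

τ = R × C = 11.5 × 67 mL/cmH2O = 11.5 × 0.067 L/cmH2O = 0.7705 s.
Exhaled fraction f = 1 − e^(−t/τ) → t = −τ·ln(1 − f) = −0.7705·ln(0.18) = 1.321 s.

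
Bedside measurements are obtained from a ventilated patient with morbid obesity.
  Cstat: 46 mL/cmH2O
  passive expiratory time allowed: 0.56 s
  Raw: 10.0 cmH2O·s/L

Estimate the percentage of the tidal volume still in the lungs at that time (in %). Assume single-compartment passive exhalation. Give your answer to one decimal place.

29.6

τ = R × C = 10.0 × 46 mL/cmH2O = 10.0 × 0.046 L/cmH2O = 0.46 s.
Passive exhalation: V(t)/V₀ = e^(−t/τ) = e^(−0.56/0.46) = 0.296.
Fraction remaining = 0.296 → 29.6%.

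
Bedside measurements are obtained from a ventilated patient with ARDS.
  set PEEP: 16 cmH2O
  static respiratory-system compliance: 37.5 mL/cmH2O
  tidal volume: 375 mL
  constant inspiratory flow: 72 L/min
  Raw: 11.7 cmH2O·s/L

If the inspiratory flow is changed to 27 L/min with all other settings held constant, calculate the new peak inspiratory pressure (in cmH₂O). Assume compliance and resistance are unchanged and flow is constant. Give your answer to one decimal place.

31.3

Flow: 72 L/min ÷ 60 = 1.2 L/s.
New flow: 27 L/min ÷ 60 = 0.45 L/s.
PIP = Vt/C + R·V̇ + PEEP (constant-flow equation of motion).
Only the resistive term changes: ΔPIP = R × ΔV̇ = 11.7 × (0.45 − 1.2) = 11.7 × -0.75 = -8.775 cmH2O.
Original PIP = 375/37.5 + 11.7×1.2 + 16 = 40.04 cmH2O; new PIP = 40.04 + (-8.775) = 31.265 cmH2O.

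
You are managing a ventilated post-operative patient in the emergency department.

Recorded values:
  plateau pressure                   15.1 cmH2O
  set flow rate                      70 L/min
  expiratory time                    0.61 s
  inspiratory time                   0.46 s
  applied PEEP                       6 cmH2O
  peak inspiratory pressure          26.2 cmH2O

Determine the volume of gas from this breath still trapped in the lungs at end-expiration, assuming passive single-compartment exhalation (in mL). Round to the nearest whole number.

Flow: 70 L/min ÷ 60 = 1.1667 L/s.
Vt = flow × Ti = 1.1667 L/s × 0.46 s × 1000 mL/L = 536.68 mL.
R = (PIP − Pplat)/V̇ = (26.2 − 15.1) / 1.1667 = 11.1/1.1667 = 9.514 cmH2O·s/L.
C = Vt/(Pplat − PEEP) = 536.68 / (15.1 − 6) = 536.68/9.1 = 58.976 mL/cmH2O.
τ = R × C = 9.514 × 0.05898 L/cmH2O = 0.5611 s.
Fraction remaining = e^(−Te/τ) = e^(−0.61/0.5611) = 0.3372.
Trapped volume = 536.68 × 0.3372 = 180.97 mL.

181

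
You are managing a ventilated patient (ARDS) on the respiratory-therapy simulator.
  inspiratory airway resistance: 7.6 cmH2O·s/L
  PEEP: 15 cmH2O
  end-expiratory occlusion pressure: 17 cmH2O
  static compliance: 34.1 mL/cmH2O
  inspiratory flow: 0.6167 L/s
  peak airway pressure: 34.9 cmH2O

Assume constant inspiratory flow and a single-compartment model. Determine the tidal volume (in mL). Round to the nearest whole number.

451

Total PEEP = 17 cmH2O (set 15 + intrinsic 2); this is the baseline alveolar pressure.
Equation of motion (constant flow): PIP = Vt/C + R·V̇ + PEEP.
Vt/C = PIP − R·V̇ − PEEP = 34.9 − 4.687 − 17 = 13.213 cmH2O.
Vt = C × 13.213 = 34.1 × 13.213 = 450.56 mL.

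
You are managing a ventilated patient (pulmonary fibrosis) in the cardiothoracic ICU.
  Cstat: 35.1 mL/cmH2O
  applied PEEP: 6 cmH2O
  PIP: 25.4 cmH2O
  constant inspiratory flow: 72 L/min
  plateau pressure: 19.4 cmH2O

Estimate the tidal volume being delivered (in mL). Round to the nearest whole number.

Vt = Cstat × (Pplat − PEEP) = 35.1 × (19.4 − 6) = 35.1 × 13.4 = 470.34 mL.

470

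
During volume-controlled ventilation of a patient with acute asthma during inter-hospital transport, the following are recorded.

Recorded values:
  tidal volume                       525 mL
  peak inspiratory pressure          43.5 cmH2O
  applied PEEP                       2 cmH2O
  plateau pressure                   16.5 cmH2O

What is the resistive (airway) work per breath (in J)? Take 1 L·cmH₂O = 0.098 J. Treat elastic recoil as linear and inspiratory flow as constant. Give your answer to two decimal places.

With constant inspiratory flow the resistive pressure is constant at PIP − Pplat = 43.5 − 16.5 = 27.0 cmH2O, so resistive work = 27.0 × 0.525 = 14.175 L·cmH2O.
× 0.098 J/(L·cmH2O) → 1.389 J.

1.39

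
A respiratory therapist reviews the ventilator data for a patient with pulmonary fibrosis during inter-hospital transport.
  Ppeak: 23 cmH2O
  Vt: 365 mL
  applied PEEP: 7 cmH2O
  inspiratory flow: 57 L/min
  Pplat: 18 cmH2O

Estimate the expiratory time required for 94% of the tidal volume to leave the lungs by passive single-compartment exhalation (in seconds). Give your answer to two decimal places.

Flow: 57 L/min ÷ 60 = 0.95 L/s.
R = (PIP − Pplat)/V̇ = (23 − 18) / 0.95 = 5.0/0.95 = 5.263 cmH2O·s/L.
C = Vt/(Pplat − PEEP) = 365.0 / (18 − 7) = 365.0/11.0 = 33.182 mL/cmH2O.
τ = R × C = 5.263 × 0.03318 L/cmH2O = 0.1746 s.
t = −τ·ln(1 − 0.94) = −0.1746·ln(0.06) = 0.4912 s.

0.49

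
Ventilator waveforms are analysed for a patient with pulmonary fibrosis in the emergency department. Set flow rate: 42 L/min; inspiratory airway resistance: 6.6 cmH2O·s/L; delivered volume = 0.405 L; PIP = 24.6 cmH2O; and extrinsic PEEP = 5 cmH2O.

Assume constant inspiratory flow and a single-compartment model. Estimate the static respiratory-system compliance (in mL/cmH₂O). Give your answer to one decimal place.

27.0

Flow: 42 L/min ÷ 60 = 0.7 L/s.
Equation of motion (constant flow): PIP = Vt/C + R·V̇ + PEEP.
Vt/C = PIP − R·V̇ − PEEP = 24.6 − 6.6×0.7 − 5 = 24.6 − 4.62 − 5 = 14.98 cmH2O.
C = Vt / 14.98 = 405 / 14.98 = 27.036 mL/cmH2O.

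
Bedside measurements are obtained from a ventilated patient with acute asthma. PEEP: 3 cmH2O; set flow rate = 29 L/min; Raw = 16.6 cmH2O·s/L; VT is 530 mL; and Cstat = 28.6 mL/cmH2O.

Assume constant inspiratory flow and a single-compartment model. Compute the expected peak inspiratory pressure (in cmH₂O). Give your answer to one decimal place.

29.6

Flow: 29 L/min ÷ 60 = 0.4833 L/s.
Equation of motion (constant flow): PIP = Vt/C + R·V̇ + PEEP.
PIP = 530/28.6 + 16.6×0.4833 + 3 = 18.531 + 8.023 + 3 = 29.554 cmH2O.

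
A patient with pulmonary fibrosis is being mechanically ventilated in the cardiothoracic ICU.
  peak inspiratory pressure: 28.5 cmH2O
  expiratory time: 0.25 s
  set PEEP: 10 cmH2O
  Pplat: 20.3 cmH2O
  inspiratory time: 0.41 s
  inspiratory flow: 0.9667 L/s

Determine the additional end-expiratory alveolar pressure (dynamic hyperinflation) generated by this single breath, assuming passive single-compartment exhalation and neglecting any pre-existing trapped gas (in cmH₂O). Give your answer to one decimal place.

Vt = flow × Ti = 0.9667 L/s × 0.41 s × 1000 mL/L = 396.35 mL.
R = (PIP − Pplat)/V̇ = (28.5 − 20.3) / 0.9667 = 8.2/0.9667 = 8.482 cmH2O·s/L.
C = Vt/(Pplat − PEEP) = 396.35 / (20.3 − 10) = 396.35/10.3 = 38.481 mL/cmH2O.
τ = R × C = 8.482 × 0.03848 L/cmH2O = 0.3264 s.
Fraction remaining = e^(−Te/τ) = e^(−0.25/0.3264) = 0.4649; trapped volume = 396.35 × 0.4649 = 184.26 mL.
Additional alveolar pressure from trapping ≈ V_trapped / C = 184.26 / 38.481 = 4.788 cmH2O.

4.8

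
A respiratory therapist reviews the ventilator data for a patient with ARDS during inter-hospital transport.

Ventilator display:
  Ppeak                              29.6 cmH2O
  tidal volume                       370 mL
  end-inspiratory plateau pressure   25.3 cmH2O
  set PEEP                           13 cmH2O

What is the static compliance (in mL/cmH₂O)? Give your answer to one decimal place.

30.1

Cstat = Vt / (Pplat − PEEP) = 370 / (25.3 − 13) = 370 / 12.3 = 30.081 mL/cmH2O.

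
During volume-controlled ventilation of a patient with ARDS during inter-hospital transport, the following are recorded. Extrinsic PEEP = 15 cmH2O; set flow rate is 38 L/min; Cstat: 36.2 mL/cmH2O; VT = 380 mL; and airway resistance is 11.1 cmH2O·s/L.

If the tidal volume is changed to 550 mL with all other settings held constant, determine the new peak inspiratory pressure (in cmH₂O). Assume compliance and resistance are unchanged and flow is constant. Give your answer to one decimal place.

Flow: 38 L/min ÷ 60 = 0.6333 L/s.
PIP = Vt/C + R·V̇ + PEEP (constant-flow equation of motion).
Only the elastic term changes: ΔPIP = ΔVt / C = (550 − 380) / 36.2 = 4.696 cmH2O.
Original PIP = 380/36.2 + 11.1×0.6333 + 15 = 32.527 cmH2O; new PIP = 32.527 + (4.696) = 37.223 cmH2O.

37.2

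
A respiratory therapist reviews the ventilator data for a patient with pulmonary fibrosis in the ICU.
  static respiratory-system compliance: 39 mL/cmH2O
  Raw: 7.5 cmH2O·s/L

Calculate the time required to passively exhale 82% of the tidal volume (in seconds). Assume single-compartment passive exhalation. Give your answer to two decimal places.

τ = R × C = 7.5 × 39 mL/cmH2O = 7.5 × 0.039 L/cmH2O = 0.2925 s.
Exhaled fraction f = 1 − e^(−t/τ) → t = −τ·ln(1 − f) = −0.2925·ln(0.18) = 0.5016 s.

0.50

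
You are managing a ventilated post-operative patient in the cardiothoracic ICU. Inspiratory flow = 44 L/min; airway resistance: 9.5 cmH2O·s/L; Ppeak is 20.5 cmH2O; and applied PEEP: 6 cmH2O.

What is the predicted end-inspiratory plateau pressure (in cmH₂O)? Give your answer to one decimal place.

13.5

Flow: 44 L/min ÷ 60 = 0.7333 L/s.
Pplat = PIP − Raw × flow = 20.5 − 9.5 × 0.7333 = 20.5 − 6.966 = 13.534 cmH2O.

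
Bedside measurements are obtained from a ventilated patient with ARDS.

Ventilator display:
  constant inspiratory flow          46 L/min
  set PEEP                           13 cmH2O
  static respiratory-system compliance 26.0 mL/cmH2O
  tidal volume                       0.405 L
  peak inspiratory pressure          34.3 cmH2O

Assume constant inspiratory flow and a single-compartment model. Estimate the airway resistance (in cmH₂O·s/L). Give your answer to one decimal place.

7.5

Flow: 46 L/min ÷ 60 = 0.7667 L/s.
Equation of motion (constant flow): PIP = Vt/C + R·V̇ + PEEP.
R·V̇ = PIP − Vt/C − PEEP = 34.3 − 405/26.0 − 13 = 34.3 − 15.577 − 13 = 5.723 cmH2O.
R = 5.723 / 0.7667 = 7.464 cmH2O·s/L.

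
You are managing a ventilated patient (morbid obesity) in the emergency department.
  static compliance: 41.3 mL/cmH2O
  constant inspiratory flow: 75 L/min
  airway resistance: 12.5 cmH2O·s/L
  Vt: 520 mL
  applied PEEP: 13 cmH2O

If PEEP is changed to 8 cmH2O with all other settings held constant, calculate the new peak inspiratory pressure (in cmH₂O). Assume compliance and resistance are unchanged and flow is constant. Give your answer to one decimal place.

36.2

Flow: 75 L/min ÷ 60 = 1.25 L/s.
PIP = Vt/C + R·V̇ + PEEP (constant-flow equation of motion).
Only the baseline term changes: ΔPIP = ΔPEEP = 8 − 13 = -5.0 cmH2O.
Original PIP = 520/41.3 + 12.5×1.25 + 13 = 41.216 cmH2O; new PIP = 41.216 + (-5.0) = 36.216 cmH2O.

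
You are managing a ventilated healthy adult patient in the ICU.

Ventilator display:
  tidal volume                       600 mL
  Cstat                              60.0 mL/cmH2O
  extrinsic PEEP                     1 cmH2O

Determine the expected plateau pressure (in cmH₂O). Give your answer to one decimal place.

Pplat = PEEP + Vt / Cstat = 1 + 600 / 60.0 = 1 + 10.0 = 11.0 cmH2O.

11.0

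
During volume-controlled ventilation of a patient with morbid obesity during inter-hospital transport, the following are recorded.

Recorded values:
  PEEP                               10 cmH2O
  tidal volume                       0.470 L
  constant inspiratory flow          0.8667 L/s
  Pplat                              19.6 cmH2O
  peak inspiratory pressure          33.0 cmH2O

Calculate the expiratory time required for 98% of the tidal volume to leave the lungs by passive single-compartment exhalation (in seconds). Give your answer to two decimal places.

R = (PIP − Pplat)/V̇ = (33.0 − 19.6) / 0.8667 = 13.4/0.8667 = 15.461 cmH2O·s/L.
C = Vt/(Pplat − PEEP) = 470.0 / (19.6 − 10) = 470.0/9.6 = 48.958 mL/cmH2O.
τ = R × C = 15.461 × 0.04896 L/cmH2O = 0.757 s.
t = −τ·ln(1 − 0.98) = −0.757·ln(0.02) = 2.961 s.

2.96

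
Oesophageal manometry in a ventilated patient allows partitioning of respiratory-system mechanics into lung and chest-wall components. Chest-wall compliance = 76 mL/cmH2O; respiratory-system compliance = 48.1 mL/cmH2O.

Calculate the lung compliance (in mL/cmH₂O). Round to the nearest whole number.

1/CL = 1/Crs − 1/Ccw.
1/CL = 1/48.1 − 1/76 = 0.007632.
CL = 131.03 mL/cmH2O.

131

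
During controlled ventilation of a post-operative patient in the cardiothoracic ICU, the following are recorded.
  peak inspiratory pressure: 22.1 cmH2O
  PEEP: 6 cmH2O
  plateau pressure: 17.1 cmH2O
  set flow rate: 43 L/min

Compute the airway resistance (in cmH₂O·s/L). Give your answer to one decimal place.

7.0

Flow: 43 L/min ÷ 60 = 0.7167 L/s.
Raw = (PIP − Pplat) / flow = (22.1 − 17.1) / 0.7167 = 5.0 / 0.7167 = 6.976 cmH2O·s/L.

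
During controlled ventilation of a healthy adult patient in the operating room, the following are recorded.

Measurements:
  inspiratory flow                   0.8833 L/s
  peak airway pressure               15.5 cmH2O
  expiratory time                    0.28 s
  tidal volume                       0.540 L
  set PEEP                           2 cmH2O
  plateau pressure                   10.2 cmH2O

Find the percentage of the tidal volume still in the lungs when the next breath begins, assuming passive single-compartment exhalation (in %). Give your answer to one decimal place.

49.2

R = (PIP − Pplat)/V̇ = (15.5 − 10.2) / 0.8833 = 5.3/0.8833 = 6.0 cmH2O·s/L.
C = Vt/(Pplat − PEEP) = 540.0 / (10.2 − 2) = 540.0/8.2 = 65.854 mL/cmH2O.
τ = R × C = 6.0 × 0.06585 L/cmH2O = 0.3951 s.
Fraction remaining at end-expiration = e^(−Te/τ) = e^(−0.28/0.3951) = 0.4923 → 49.23%.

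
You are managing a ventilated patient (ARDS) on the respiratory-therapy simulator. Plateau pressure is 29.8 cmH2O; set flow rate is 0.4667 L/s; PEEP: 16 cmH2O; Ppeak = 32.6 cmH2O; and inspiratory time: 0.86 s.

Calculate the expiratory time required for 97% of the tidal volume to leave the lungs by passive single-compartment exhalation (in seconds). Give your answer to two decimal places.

Vt = flow × Ti = 0.4667 L/s × 0.86 s × 1000 mL/L = 401.36 mL.
R = (PIP − Pplat)/V̇ = (32.6 − 29.8) / 0.4667 = 2.8/0.4667 = 6.0 cmH2O·s/L.
C = Vt/(Pplat − PEEP) = 401.36 / (29.8 − 16) = 401.36/13.8 = 29.084 mL/cmH2O.
τ = R × C = 6.0 × 0.02908 L/cmH2O = 0.1745 s.
t = −τ·ln(1 − 0.97) = −0.1745·ln(0.03) = 0.6119 s.

0.61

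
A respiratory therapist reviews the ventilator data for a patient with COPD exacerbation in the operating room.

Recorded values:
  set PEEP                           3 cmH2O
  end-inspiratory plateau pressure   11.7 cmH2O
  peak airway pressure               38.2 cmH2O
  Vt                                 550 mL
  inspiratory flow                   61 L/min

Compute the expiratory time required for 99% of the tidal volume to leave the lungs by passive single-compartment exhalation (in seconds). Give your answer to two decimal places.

7.59

Flow: 61 L/min ÷ 60 = 1.0167 L/s.
R = (PIP − Pplat)/V̇ = (38.2 − 11.7) / 1.0167 = 26.5/1.0167 = 26.065 cmH2O·s/L.
C = Vt/(Pplat − PEEP) = 550.0 / (11.7 − 3) = 550.0/8.7 = 63.218 mL/cmH2O.
τ = R × C = 26.065 × 0.06322 L/cmH2O = 1.648 s.
t = −τ·ln(1 − 0.99) = −1.648·ln(0.01) = 7.589 s.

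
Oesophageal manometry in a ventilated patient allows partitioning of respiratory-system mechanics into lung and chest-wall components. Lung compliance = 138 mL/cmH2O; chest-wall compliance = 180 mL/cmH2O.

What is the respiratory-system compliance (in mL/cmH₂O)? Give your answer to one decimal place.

78.1

Lung and chest wall are elastances in series: 1/Crs = 1/CL + 1/Ccw.
1/Crs = 1/138 + 1/180 = 0.0128.
Crs = 78.125 mL/cmH2O.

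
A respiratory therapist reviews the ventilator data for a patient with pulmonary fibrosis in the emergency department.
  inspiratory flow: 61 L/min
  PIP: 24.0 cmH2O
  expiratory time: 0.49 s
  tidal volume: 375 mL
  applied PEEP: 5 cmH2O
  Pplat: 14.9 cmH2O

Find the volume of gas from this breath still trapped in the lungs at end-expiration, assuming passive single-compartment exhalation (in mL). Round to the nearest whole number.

Flow: 61 L/min ÷ 60 = 1.0167 L/s.
R = (PIP − Pplat)/V̇ = (24.0 − 14.9) / 1.0167 = 9.1/1.0167 = 8.951 cmH2O·s/L.
C = Vt/(Pplat − PEEP) = 375.0 / (14.9 − 5) = 375.0/9.9 = 37.879 mL/cmH2O.
τ = R × C = 8.951 × 0.03788 L/cmH2O = 0.3391 s.
Fraction remaining = e^(−Te/τ) = e^(−0.49/0.3391) = 0.2357.
Trapped volume = 375.0 × 0.2357 = 88.388 mL.

88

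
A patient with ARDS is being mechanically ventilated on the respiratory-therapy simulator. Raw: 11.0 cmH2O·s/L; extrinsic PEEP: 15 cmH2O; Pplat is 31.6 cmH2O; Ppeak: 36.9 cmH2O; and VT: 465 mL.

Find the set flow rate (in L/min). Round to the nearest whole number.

flow = (PIP − Pplat) / Raw = (36.9 − 31.6) / 11.0 = 0.4818 L/s × 60 = 28.908 L/min.

29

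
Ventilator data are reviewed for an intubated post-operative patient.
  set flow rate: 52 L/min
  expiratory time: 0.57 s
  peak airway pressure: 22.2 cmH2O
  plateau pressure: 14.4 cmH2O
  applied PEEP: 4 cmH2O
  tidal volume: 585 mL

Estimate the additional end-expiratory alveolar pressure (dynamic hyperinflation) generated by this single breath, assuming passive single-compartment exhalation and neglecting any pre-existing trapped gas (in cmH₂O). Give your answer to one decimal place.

3.4

Flow: 52 L/min ÷ 60 = 0.8667 L/s.
R = (PIP − Pplat)/V̇ = (22.2 − 14.4) / 0.8667 = 7.8/0.8667 = 9.0 cmH2O·s/L.
C = Vt/(Pplat − PEEP) = 585.0 / (14.4 − 4) = 585.0/10.4 = 56.25 mL/cmH2O.
τ = R × C = 9.0 × 0.05625 L/cmH2O = 0.5063 s.
Fraction remaining = e^(−Te/τ) = e^(−0.57/0.5063) = 0.3244; trapped volume = 585.0 × 0.3244 = 189.77 mL.
Additional alveolar pressure from trapping ≈ V_trapped / C = 189.77 / 56.25 = 3.374 cmH2O.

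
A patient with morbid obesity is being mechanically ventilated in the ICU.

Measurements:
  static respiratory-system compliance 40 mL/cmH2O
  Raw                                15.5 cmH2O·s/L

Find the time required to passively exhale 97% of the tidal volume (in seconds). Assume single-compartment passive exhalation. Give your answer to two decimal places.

τ = R × C = 15.5 × 40 mL/cmH2O = 15.5 × 0.040 L/cmH2O = 0.62 s.
Exhaled fraction f = 1 − e^(−t/τ) → t = −τ·ln(1 − f) = −0.62·ln(0.03) = 2.174 s.

2.17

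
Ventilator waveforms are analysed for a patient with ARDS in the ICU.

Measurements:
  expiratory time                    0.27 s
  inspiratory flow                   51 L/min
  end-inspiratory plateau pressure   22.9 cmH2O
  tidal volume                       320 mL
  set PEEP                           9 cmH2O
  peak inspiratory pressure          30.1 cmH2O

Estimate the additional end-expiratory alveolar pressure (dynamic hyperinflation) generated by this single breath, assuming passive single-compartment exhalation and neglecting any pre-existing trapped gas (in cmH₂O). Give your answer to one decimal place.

3.5

Flow: 51 L/min ÷ 60 = 0.85 L/s.
R = (PIP − Pplat)/V̇ = (30.1 − 22.9) / 0.85 = 7.2/0.85 = 8.471 cmH2O·s/L.
C = Vt/(Pplat − PEEP) = 320.0 / (22.9 − 9) = 320.0/13.9 = 23.022 mL/cmH2O.
τ = R × C = 8.471 × 0.02302 L/cmH2O = 0.195 s.
Fraction remaining = e^(−Te/τ) = e^(−0.27/0.195) = 0.2504; trapped volume = 320.0 × 0.2504 = 80.128 mL.
Additional alveolar pressure from trapping ≈ V_trapped / C = 80.128 / 23.022 = 3.48 cmH2O.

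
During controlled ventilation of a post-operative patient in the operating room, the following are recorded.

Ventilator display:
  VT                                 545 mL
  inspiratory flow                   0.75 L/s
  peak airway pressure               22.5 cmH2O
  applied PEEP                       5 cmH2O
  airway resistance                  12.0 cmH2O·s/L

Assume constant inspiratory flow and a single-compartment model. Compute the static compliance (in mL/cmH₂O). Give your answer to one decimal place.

Equation of motion (constant flow): PIP = Vt/C + R·V̇ + PEEP.
Vt/C = PIP − R·V̇ − PEEP = 22.5 − 12.0×0.75 − 5 = 22.5 − 9.0 − 5 = 8.5 cmH2O.
C = Vt / 8.5 = 545 / 8.5 = 64.118 mL/cmH2O.

64.1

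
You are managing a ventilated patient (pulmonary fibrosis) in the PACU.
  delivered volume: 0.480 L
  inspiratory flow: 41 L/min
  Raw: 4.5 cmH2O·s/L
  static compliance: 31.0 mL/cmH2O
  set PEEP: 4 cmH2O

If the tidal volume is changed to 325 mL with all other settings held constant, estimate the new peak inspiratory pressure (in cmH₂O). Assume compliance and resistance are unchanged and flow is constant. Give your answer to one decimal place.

17.6

Flow: 41 L/min ÷ 60 = 0.6833 L/s.
PIP = Vt/C + R·V̇ + PEEP (constant-flow equation of motion).
Only the elastic term changes: ΔPIP = ΔVt / C = (325 − 480) / 31.0 = -5.0 cmH2O.
Original PIP = 480/31.0 + 4.5×0.6833 + 4 = 22.559 cmH2O; new PIP = 22.559 + (-5.0) = 17.559 cmH2O.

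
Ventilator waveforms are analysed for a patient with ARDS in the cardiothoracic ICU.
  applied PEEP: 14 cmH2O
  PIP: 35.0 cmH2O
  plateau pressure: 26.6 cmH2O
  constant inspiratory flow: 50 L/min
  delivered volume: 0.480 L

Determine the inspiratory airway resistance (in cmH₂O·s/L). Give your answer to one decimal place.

10.1

Flow: 50 L/min ÷ 60 = 0.8333 L/s.
Raw = (PIP − Pplat) / flow = (35.0 − 26.6) / 0.8333 = 8.4 / 0.8333 = 10.08 cmH2O·s/L.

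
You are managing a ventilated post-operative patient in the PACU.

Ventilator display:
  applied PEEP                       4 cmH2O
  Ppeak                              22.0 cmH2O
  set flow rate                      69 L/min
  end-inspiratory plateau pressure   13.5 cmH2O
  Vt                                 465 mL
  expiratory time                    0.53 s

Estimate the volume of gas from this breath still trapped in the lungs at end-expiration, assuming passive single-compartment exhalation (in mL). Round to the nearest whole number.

Flow: 69 L/min ÷ 60 = 1.15 L/s.
R = (PIP − Pplat)/V̇ = (22.0 − 13.5) / 1.15 = 8.5/1.15 = 7.391 cmH2O·s/L.
C = Vt/(Pplat − PEEP) = 465.0 / (13.5 − 4) = 465.0/9.5 = 48.947 mL/cmH2O.
τ = R × C = 7.391 × 0.04895 L/cmH2O = 0.3618 s.
Fraction remaining = e^(−Te/τ) = e^(−0.53/0.3618) = 0.2311.
Trapped volume = 465.0 × 0.2311 = 107.46 mL.

107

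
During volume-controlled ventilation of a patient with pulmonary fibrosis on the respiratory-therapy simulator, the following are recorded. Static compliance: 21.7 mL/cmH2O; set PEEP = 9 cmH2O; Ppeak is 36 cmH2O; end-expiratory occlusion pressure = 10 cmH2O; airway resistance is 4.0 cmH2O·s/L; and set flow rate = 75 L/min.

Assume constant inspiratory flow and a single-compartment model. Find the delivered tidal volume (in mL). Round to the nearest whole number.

456

Flow: 75 L/min ÷ 60 = 1.25 L/s.
Total PEEP = 10 cmH2O (set 9 + intrinsic 1); this is the baseline alveolar pressure.
Equation of motion (constant flow): PIP = Vt/C + R·V̇ + PEEP.
Vt/C = PIP − R·V̇ − PEEP = 36 − 5.0 − 10 = 21.0 cmH2O.
Vt = C × 21.0 = 21.7 × 21.0 = 455.7 mL.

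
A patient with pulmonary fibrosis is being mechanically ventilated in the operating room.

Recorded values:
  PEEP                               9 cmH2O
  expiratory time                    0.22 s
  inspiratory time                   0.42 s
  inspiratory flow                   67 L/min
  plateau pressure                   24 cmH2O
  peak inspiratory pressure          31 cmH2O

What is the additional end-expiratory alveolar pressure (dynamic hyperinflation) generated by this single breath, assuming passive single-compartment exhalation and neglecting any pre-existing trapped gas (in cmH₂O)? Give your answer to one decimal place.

Flow: 67 L/min ÷ 60 = 1.1167 L/s.
Vt = flow × Ti = 1.1167 L/s × 0.42 s × 1000 mL/L = 469.01 mL.
R = (PIP − Pplat)/V̇ = (31 − 24) / 1.1167 = 7.0/1.1167 = 6.268 cmH2O·s/L.
C = Vt/(Pplat − PEEP) = 469.01 / (24 − 9) = 469.01/15.0 = 31.267 mL/cmH2O.
τ = R × C = 6.268 × 0.03127 L/cmH2O = 0.196 s.
Fraction remaining = e^(−Te/τ) = e^(−0.22/0.196) = 0.3255; trapped volume = 469.01 × 0.3255 = 152.66 mL.
Additional alveolar pressure from trapping ≈ V_trapped / C = 152.66 / 31.267 = 4.882 cmH2O.

4.9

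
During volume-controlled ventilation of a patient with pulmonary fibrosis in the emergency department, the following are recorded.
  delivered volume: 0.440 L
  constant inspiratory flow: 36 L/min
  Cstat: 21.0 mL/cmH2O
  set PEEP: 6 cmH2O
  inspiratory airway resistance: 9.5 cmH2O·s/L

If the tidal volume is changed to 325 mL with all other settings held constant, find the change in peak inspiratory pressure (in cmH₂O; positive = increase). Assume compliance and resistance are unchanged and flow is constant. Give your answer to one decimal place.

PIP = Vt/C + R·V̇ + PEEP (constant-flow equation of motion).
Only the elastic term changes: ΔPIP = ΔVt / C = (325 − 440) / 21.0 = -5.476 cmH2O.

-5.5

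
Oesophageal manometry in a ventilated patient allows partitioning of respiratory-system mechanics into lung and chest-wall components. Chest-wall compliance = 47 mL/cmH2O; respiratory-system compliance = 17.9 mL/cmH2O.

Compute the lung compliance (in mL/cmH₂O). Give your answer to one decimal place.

28.9

1/CL = 1/Crs − 1/Ccw.
1/CL = 1/17.9 − 1/47 = 0.03459.
CL = 28.91 mL/cmH2O.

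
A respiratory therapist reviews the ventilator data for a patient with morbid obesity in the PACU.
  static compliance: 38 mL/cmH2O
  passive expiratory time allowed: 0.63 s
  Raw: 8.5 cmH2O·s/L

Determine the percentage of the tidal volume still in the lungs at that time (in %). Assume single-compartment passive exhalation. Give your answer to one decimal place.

τ = R × C = 8.5 × 38 mL/cmH2O = 8.5 × 0.038 L/cmH2O = 0.323 s.
Passive exhalation: V(t)/V₀ = e^(−t/τ) = e^(−0.63/0.323) = 0.1422.
Fraction remaining = 0.1422 → 14.22%.

14.2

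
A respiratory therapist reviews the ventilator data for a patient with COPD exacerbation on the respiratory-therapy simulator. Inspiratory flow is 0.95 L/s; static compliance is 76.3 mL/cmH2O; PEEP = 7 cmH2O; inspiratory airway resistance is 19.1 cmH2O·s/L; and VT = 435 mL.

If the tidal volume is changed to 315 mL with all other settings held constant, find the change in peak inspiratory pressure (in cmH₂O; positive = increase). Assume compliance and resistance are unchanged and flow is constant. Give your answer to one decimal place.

PIP = Vt/C + R·V̇ + PEEP (constant-flow equation of motion).
Only the elastic term changes: ΔPIP = ΔVt / C = (315 − 435) / 76.3 = -1.573 cmH2O.

-1.6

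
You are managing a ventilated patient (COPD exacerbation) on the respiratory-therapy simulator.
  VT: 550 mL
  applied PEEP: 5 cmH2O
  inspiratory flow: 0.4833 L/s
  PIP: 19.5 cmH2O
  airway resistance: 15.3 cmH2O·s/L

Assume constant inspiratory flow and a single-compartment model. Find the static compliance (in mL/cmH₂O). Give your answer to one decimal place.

Equation of motion (constant flow): PIP = Vt/C + R·V̇ + PEEP.
Vt/C = PIP − R·V̇ − PEEP = 19.5 − 15.3×0.4833 − 5 = 19.5 − 7.394 − 5 = 7.106 cmH2O.
C = Vt / 7.106 = 550 / 7.106 = 77.399 mL/cmH2O.

77.4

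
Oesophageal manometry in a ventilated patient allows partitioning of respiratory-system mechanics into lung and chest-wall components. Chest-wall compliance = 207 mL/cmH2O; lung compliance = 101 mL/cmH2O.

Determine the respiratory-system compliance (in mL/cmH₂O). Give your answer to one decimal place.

Lung and chest wall are elastances in series: 1/Crs = 1/CL + 1/Ccw.
1/Crs = 1/101 + 1/207 = 0.01473.
Crs = 67.889 mL/cmH2O.

67.9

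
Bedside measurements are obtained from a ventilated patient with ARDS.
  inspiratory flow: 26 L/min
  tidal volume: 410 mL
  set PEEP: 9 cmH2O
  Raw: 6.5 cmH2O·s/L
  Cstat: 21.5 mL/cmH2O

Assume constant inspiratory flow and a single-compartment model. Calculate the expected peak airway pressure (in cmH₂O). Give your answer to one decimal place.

Flow: 26 L/min ÷ 60 = 0.4333 L/s.
Equation of motion (constant flow): PIP = Vt/C + R·V̇ + PEEP.
PIP = 410/21.5 + 6.5×0.4333 + 9 = 19.07 + 2.816 + 9 = 30.886 cmH2O.

30.9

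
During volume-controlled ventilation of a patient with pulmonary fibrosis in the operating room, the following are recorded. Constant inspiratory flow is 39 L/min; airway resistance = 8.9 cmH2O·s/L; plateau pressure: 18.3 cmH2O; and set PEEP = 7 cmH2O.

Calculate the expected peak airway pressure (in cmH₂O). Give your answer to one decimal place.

24.1

Flow: 39 L/min ÷ 60 = 0.65 L/s.
PIP = Pplat + Raw × flow = 18.3 + 8.9 × 0.65 = 18.3 + 5.785 = 24.085 cmH2O.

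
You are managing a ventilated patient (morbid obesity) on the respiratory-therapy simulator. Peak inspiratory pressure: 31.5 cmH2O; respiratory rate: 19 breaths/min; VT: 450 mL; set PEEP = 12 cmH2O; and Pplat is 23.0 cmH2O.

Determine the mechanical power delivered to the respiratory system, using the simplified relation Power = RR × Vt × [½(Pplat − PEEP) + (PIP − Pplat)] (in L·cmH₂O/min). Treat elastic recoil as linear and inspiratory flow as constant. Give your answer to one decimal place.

119.7

Per-breath work = Vt × [½(Pplat−PEEP) + (PIP−Pplat)] = 0.450 × [0.5×11.0 + 8.5] = 0.450 × 14.0 = 6.3 L·cmH2O.
Power = 19 × 6.3 = 119.7 L·cmH2O/min.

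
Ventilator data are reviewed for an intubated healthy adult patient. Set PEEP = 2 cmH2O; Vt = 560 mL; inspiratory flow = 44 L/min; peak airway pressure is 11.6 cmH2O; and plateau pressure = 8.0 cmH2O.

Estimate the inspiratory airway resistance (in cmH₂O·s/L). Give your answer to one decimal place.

Flow: 44 L/min ÷ 60 = 0.7333 L/s.
Raw = (PIP − Pplat) / flow = (11.6 − 8.0) / 0.7333 = 3.6 / 0.7333 = 4.909 cmH2O·s/L.

4.9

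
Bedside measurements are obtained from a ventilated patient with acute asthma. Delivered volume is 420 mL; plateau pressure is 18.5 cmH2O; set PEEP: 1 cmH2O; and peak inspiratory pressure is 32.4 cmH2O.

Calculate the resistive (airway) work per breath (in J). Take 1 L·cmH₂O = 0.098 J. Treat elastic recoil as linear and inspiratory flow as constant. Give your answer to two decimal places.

0.57

With constant inspiratory flow the resistive pressure is constant at PIP − Pplat = 32.4 − 18.5 = 13.9 cmH2O, so resistive work = 13.9 × 0.420 = 5.838 L·cmH2O.
× 0.098 J/(L·cmH2O) → 0.5721 J.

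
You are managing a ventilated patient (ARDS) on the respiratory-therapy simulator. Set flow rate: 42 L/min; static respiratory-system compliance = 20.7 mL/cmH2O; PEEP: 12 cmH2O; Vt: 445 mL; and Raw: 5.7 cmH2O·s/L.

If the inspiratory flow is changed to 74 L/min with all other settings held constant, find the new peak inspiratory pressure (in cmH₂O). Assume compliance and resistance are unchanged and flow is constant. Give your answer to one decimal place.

40.5

Flow: 42 L/min ÷ 60 = 0.7 L/s.
New flow: 74 L/min ÷ 60 = 1.2333 L/s.
PIP = Vt/C + R·V̇ + PEEP (constant-flow equation of motion).
Only the resistive term changes: ΔPIP = R × ΔV̇ = 5.7 × (1.2333 − 0.7) = 5.7 × 0.5333 = 3.04 cmH2O.
Original PIP = 445/20.7 + 5.7×0.7 + 12 = 37.488 cmH2O; new PIP = 37.488 + (3.04) = 40.528 cmH2O.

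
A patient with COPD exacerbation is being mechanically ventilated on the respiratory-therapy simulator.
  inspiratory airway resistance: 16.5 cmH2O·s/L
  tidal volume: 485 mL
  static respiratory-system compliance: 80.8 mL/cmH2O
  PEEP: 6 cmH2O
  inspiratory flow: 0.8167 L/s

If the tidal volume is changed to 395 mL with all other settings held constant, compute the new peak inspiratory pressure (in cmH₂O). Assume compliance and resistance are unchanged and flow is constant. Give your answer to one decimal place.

PIP = Vt/C + R·V̇ + PEEP (constant-flow equation of motion).
Only the elastic term changes: ΔPIP = ΔVt / C = (395 − 485) / 80.8 = -1.114 cmH2O.
Original PIP = 485/80.8 + 16.5×0.8167 + 6 = 25.478 cmH2O; new PIP = 25.478 + (-1.114) = 24.364 cmH2O.

24.4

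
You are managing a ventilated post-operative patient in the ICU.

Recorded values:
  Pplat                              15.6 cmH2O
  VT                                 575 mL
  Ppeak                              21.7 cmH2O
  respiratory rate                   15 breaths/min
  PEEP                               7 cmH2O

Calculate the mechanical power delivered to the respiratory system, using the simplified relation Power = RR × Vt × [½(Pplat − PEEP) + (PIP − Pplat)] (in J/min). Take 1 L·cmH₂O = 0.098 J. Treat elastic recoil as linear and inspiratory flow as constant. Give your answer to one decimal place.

Per-breath work = Vt × [½(Pplat−PEEP) + (PIP−Pplat)] = 0.575 × [0.5×8.6 + 6.1] = 0.575 × 10.4 = 5.98 L·cmH2O.
Power = 15 × 5.98 = 89.7 L·cmH2O/min.
× 0.098 J/(L·cmH2O) → 8.791 J/min.

8.8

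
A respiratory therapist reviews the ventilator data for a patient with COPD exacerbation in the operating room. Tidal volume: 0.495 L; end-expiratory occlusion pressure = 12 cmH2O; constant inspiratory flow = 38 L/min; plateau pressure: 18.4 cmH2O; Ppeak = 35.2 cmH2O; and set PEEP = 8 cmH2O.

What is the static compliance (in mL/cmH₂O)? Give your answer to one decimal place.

End-expiratory occlusion gives total PEEP = 12 cmH2O (intrinsic PEEP = 12 − 8 = 4). Use total PEEP for the elastic gradient.
Cstat = Vt / (Pplat − PEEPtotal) = 495 / (18.4 − 12) = 495 / 6.4 = 77.344 mL/cmH2O.

77.3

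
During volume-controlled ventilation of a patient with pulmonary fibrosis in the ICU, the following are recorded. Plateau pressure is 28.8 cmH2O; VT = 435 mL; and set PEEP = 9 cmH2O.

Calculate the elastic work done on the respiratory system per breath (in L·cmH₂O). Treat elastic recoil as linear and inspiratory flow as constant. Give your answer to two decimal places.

Elastic work ≈ ½ × (Pplat − PEEP) × Vt = 0.5 × (28.8 − 9) × 0.435 L = 0.5 × 19.8 × 0.435 = 4.307 L·cmH2O.

4.31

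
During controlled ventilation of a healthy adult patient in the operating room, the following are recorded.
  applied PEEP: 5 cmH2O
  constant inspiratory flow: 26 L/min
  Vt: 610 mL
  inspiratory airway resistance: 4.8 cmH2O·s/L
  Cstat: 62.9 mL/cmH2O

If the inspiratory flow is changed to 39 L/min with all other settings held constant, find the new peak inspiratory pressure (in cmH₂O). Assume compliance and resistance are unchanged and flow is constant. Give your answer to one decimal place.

Flow: 26 L/min ÷ 60 = 0.4333 L/s.
New flow: 39 L/min ÷ 60 = 0.65 L/s.
PIP = Vt/C + R·V̇ + PEEP (constant-flow equation of motion).
Only the resistive term changes: ΔPIP = R × ΔV̇ = 4.8 × (0.65 − 0.4333) = 4.8 × 0.2167 = 1.04 cmH2O.
Original PIP = 610/62.9 + 4.8×0.4333 + 5 = 16.778 cmH2O; new PIP = 16.778 + (1.04) = 17.818 cmH2O.

17.8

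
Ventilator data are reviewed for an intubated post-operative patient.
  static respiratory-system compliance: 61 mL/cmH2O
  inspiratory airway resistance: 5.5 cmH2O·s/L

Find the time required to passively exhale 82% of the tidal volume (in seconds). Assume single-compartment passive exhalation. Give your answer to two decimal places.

0.58

τ = R × C = 5.5 × 61 mL/cmH2O = 5.5 × 0.061 L/cmH2O = 0.3355 s.
Exhaled fraction f = 1 − e^(−t/τ) → t = −τ·ln(1 − f) = −0.3355·ln(0.18) = 0.5753 s.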